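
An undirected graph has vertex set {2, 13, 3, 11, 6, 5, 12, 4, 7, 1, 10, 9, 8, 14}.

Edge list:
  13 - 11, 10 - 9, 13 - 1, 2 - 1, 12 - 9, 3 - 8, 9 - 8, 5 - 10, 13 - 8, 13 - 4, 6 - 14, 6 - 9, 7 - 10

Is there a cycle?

No

DFS, tracking each vertex's parent; an edge to a visited non-parent vertex closes a cycle.
Start from 4:
visit 4 (parent –)
  visit 13 (parent 4)
    visit 1 (parent 13)
      1–13: parent, skip
      visit 2 (parent 1)
        2–1: parent, skip
    visit 8 (parent 13)
      visit 3 (parent 8)
        3–8: parent, skip
      8–13: parent, skip
      visit 9 (parent 8)
        visit 10 (parent 9)
          visit 7 (parent 10)
            7–10: parent, skip
          10–9: parent, skip
          visit 5 (parent 10)
            5–10: parent, skip
        9–8: parent, skip
        visit 12 (parent 9)
          12–9: parent, skip
        visit 6 (parent 9)
          6–9: parent, skip
          visit 14 (parent 6)
            14–6: parent, skip
    visit 11 (parent 13)
      11–13: parent, skip
    13–4: parent, skip
No non-parent visited neighbor found — the graph is a forest.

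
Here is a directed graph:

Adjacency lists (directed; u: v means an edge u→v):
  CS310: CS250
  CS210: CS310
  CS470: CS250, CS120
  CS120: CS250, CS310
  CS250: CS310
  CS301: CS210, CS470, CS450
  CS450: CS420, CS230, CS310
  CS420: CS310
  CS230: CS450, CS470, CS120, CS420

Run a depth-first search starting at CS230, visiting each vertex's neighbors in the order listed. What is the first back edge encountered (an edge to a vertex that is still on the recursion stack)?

CS250→CS310

DFS from CS230 (visiting each vertex's neighbors in the order listed); mark gray on enter, black on exit:
CS230 gray
  CS450 gray
    CS420 gray
      CS310 gray
        CS250 gray
          CS250→CS310: CS310 is gray → back edge
First back edge: CS250 → CS310.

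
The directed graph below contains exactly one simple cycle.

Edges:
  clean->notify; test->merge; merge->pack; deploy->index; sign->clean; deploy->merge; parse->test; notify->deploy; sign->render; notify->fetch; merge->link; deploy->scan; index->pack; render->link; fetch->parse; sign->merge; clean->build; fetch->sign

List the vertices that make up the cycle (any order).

sign, clean, fetch, notify

DFS with gray/black marking from notify:
notify gray
  deploy gray
    merge gray
      link gray
      link black
      pack gray
      pack black
    merge black
    index gray
      index→pack: pack black — skip
    index black
    scan gray
    scan black
  deploy black
  fetch gray
    parse gray
      test gray
        test→merge: merge black — skip
      test black
    parse black
    sign gray
      clean gray
        build gray
        build black
        clean→notify: notify is gray → back edge
Back edge closes the cycle notify → fetch → sign → clean → notify; its vertices are {sign, clean, fetch, notify}.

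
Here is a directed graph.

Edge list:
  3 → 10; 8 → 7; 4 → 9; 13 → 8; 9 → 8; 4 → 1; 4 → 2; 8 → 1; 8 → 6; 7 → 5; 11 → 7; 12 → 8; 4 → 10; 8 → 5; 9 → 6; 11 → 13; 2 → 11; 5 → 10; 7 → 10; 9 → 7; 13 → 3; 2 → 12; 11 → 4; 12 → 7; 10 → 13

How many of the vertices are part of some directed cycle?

9

A vertex is on a directed cycle iff it belongs to a strongly connected component of size ≥ 2 (or has a self-loop).
The vertices on cycles are {2, 3, 4, 5, 7, 8, 10, 11, 13} — 9 in total.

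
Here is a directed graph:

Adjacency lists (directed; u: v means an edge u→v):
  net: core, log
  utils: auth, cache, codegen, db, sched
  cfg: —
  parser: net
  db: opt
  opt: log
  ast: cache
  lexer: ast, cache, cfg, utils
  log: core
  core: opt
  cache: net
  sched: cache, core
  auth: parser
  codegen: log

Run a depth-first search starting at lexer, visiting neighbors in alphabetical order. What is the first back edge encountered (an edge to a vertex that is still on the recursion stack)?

DFS from lexer (visiting neighbors in alphabetical order); mark gray on enter, black on exit:
lexer gray
  ast gray
    cache gray
      net gray
        core gray
          opt gray
            log gray
              log→core: core is gray → back edge
First back edge: log → core.

log→core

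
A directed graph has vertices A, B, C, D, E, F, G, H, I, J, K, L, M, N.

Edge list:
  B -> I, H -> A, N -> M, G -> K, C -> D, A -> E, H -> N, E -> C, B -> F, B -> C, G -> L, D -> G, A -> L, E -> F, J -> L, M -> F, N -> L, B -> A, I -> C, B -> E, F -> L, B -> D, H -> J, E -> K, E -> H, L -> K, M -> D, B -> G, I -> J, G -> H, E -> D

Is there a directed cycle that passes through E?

Yes

E is on a cycle iff E can reach itself via ≥1 edge.
E → H → A → E — yes.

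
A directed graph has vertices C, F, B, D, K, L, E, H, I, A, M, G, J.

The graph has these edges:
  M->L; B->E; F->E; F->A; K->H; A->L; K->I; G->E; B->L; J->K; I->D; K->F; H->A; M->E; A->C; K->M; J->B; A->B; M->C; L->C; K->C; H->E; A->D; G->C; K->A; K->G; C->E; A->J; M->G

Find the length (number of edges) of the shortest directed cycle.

3

For each vertex v, BFS finds the shortest path from v back to v.
The shortest such closed walk is K → A → J → K, length 3.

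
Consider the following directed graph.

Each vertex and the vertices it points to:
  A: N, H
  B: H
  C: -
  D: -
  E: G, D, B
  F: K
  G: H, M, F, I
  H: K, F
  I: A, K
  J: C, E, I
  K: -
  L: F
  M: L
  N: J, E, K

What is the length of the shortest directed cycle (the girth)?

4

For each vertex v, BFS finds the shortest path from v back to v.
The shortest such closed walk is J → I → A → N → J, length 4.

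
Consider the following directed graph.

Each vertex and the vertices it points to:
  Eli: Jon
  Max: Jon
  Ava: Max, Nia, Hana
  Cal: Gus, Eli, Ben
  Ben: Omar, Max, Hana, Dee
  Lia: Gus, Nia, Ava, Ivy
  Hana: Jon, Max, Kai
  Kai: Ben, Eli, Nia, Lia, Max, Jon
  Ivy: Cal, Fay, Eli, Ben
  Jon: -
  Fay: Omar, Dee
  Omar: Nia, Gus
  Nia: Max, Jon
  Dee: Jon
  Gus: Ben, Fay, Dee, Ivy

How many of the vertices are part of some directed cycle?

10

A vertex is on a directed cycle iff it belongs to a strongly connected component of size ≥ 2 (or has a self-loop).
The vertices on cycles are {Ava, Ben, Cal, Fay, Gus, Ivy, Kai, Lia, Hana, Omar} — 10 in total.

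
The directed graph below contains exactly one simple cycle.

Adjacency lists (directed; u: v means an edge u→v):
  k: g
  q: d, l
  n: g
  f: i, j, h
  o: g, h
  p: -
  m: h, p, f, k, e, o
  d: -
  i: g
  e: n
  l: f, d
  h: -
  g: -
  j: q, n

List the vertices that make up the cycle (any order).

f, j, l, q

DFS with gray/black marking from f:
f gray
  i gray
    g gray
    g black
  i black
  j gray
    q gray
      d gray
      d black
      l gray
        l→f: f is gray → back edge
Back edge closes the cycle f → j → q → l → f; its vertices are {f, j, l, q}.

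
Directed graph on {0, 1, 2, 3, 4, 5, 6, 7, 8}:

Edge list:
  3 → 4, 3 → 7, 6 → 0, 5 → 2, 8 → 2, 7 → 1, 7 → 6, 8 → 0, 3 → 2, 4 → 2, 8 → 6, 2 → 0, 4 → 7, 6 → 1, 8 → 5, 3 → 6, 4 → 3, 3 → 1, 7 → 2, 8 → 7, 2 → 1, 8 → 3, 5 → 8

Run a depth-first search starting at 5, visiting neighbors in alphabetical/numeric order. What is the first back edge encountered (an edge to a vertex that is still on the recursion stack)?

4->3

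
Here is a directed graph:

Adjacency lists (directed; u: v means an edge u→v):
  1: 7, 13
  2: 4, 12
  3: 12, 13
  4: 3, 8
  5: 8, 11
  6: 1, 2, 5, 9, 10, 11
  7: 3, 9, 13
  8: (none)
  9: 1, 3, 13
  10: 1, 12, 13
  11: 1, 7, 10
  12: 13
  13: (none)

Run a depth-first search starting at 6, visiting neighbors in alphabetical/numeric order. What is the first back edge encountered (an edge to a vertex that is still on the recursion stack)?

9->1

DFS from 6 (visiting neighbors in alphabetical/numeric order); mark gray on enter, black on exit:
6 gray
  1 gray
    7 gray
      3 gray
        12 gray
          13 gray
          13 black
        12 black
        3→13: 13 black — skip
      3 black
      9 gray
        9→1: 1 is gray → back edge
First back edge: 9 → 1.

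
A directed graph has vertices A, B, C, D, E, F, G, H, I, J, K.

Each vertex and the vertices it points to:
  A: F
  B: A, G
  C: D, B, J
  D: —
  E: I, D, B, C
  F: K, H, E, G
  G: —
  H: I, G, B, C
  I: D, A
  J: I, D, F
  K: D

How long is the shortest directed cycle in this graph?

For each vertex v, BFS finds the shortest path from v back to v.
The shortest such closed walk is F → H → B → A → F, length 4.

4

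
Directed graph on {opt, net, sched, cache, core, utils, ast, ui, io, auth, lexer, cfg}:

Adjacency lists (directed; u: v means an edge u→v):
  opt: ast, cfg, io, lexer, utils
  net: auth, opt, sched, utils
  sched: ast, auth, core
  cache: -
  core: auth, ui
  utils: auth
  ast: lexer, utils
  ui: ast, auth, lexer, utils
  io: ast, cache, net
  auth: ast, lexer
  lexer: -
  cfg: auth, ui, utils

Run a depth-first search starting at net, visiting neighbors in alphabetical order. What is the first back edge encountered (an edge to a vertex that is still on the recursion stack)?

utils→auth

DFS from net (visiting neighbors in alphabetical order); mark gray on enter, black on exit:
net gray
  auth gray
    ast gray
      lexer gray
      lexer black
      utils gray
        utils→auth: auth is gray → back edge
First back edge: utils → auth.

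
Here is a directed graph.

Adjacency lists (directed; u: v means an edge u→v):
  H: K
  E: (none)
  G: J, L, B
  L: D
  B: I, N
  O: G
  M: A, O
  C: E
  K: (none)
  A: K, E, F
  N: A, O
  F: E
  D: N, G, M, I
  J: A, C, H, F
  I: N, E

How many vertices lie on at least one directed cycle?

A vertex is on a directed cycle iff it belongs to a strongly connected component of size ≥ 2 (or has a self-loop).
The vertices on cycles are {B, D, G, I, L, M, N, O} — 8 in total.

8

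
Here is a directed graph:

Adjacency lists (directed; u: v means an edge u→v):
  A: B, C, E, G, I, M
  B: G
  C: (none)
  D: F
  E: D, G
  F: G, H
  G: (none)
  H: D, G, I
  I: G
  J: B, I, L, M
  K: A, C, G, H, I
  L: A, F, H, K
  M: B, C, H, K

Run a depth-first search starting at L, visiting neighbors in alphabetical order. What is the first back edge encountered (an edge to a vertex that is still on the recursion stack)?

H→D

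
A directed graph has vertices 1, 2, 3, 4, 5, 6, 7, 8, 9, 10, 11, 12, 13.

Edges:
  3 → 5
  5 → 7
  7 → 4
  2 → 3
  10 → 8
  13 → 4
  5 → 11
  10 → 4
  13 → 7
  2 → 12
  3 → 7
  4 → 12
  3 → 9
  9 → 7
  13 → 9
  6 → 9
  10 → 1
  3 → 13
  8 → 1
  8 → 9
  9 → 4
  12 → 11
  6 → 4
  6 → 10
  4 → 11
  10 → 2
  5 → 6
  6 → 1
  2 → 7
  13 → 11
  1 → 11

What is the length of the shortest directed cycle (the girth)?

5

For each vertex v, BFS finds the shortest path from v back to v.
The shortest such closed walk is 6 → 10 → 2 → 3 → 5 → 6, length 5.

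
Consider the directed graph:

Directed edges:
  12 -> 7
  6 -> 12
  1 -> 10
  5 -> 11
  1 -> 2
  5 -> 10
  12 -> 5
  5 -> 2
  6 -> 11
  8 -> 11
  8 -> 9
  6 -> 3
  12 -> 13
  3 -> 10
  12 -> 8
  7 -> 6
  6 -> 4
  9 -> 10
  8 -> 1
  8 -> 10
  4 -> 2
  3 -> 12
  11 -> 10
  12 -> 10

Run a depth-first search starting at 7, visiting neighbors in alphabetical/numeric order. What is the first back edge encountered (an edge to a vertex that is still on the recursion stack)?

DFS from 7 (visiting neighbors in alphabetical/numeric order); mark gray on enter, black on exit:
7 gray
  6 gray
    3 gray
      10 gray
      10 black
      12 gray
        5 gray
          2 gray
          2 black
          5→10: 10 black — skip
          11 gray
            11→10: 10 black — skip
          11 black
        5 black
        12→7: 7 is gray → back edge
First back edge: 12 → 7.

12->7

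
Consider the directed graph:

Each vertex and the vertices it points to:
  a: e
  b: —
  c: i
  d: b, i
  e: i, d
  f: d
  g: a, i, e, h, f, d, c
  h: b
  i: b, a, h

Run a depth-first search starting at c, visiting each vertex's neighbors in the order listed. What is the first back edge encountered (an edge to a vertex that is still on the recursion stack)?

e→i

DFS from c (visiting each vertex's neighbors in the order listed); mark gray on enter, black on exit:
c gray
  i gray
    b gray
    b black
    a gray
      e gray
        e→i: i is gray → back edge
First back edge: e → i.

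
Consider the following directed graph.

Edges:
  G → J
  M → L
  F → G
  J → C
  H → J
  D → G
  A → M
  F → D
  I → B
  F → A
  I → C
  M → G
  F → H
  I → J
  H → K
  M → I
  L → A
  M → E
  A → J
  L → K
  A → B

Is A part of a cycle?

Yes

A is on a cycle iff A can reach itself via ≥1 edge.
A → M → L → A — yes.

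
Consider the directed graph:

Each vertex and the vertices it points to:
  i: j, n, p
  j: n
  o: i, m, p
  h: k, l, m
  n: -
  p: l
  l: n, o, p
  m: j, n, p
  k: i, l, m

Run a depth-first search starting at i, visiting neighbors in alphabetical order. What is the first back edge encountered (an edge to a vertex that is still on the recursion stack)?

DFS from i (visiting neighbors in alphabetical order); mark gray on enter, black on exit:
i gray
  j gray
    n gray
    n black
  j black
  i→n: n black — skip
  p gray
    l gray
      l→n: n black — skip
      o gray
        o→i: i is gray → back edge
First back edge: o → i.

o->i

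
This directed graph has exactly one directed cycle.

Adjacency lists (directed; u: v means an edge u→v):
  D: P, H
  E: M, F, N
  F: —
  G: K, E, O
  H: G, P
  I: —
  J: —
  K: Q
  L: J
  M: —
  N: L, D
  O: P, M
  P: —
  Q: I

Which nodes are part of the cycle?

DFS with gray/black marking from G:
G gray
  K gray
    Q gray
      I gray
      I black
    Q black
  K black
  E gray
    M gray
    M black
    F gray
    F black
    N gray
      L gray
        J gray
        J black
      L black
      D gray
        P gray
        P black
        H gray
          H→G: G is gray → back edge
Back edge closes the cycle G → E → N → D → H → G; its vertices are {D, E, G, H, N}.

D, E, G, H, N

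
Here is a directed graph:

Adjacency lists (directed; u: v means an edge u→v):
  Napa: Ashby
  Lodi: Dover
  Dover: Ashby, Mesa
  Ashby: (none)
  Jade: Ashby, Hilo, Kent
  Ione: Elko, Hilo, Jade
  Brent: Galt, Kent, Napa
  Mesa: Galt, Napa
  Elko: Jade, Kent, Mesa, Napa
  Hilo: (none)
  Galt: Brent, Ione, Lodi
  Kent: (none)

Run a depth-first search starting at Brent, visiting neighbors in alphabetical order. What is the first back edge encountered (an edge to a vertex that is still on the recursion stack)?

DFS from Brent (visiting neighbors in alphabetical order); mark gray on enter, black on exit:
Brent gray
  Galt gray
    Galt→Brent: Brent is gray → back edge
First back edge: Galt → Brent.

Galt→Brent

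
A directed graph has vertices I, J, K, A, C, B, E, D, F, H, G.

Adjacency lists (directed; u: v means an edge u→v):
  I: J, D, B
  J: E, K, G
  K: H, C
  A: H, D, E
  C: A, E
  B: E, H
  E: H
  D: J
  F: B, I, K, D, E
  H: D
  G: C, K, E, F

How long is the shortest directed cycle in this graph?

4

For each vertex v, BFS finds the shortest path from v back to v.
The shortest such closed walk is G → F → D → J → G, length 4.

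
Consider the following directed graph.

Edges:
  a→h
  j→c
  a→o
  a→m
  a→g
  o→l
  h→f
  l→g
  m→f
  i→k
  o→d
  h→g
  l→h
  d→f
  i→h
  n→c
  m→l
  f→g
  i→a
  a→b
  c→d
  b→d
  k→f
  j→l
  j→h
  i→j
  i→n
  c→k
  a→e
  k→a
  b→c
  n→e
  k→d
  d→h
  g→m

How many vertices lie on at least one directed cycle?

9

A vertex is on a directed cycle iff it belongs to a strongly connected component of size ≥ 2 (or has a self-loop).
The vertices on cycles are {a, b, c, f, g, h, k, l, m} — 9 in total.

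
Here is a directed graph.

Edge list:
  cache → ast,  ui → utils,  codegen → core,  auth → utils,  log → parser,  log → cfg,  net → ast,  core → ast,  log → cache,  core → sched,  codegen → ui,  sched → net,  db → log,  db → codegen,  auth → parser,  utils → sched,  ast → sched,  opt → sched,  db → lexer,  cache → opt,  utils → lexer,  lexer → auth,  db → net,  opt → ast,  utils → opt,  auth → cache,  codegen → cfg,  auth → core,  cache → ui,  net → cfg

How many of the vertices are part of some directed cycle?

A vertex is on a directed cycle iff it belongs to a strongly connected component of size ≥ 2 (or has a self-loop).
The vertices on cycles are {ui, ast, net, auth, cache, lexer, sched, utils} — 8 in total.

8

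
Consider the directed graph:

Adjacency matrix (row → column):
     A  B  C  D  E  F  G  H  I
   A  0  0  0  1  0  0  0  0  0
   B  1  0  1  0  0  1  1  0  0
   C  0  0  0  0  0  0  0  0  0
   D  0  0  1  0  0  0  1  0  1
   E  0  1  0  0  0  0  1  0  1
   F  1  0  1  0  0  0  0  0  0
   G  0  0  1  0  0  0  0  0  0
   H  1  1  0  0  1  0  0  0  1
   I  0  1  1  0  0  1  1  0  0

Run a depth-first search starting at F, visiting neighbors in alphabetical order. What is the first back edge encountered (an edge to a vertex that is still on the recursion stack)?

B->A

DFS from F (visiting neighbors in alphabetical order); mark gray on enter, black on exit:
F gray
  A gray
    D gray
      C gray
      C black
      G gray
        G→C: C black — skip
      G black
      I gray
        B gray
          B→A: A is gray → back edge
First back edge: B → A.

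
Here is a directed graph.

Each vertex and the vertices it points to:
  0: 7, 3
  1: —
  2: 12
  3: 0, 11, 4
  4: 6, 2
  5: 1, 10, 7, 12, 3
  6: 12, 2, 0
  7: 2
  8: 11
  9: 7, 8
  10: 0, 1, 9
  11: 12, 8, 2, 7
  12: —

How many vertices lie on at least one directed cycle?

A vertex is on a directed cycle iff it belongs to a strongly connected component of size ≥ 2 (or has a self-loop).
The vertices on cycles are {0, 3, 4, 6, 8, 11} — 6 in total.

6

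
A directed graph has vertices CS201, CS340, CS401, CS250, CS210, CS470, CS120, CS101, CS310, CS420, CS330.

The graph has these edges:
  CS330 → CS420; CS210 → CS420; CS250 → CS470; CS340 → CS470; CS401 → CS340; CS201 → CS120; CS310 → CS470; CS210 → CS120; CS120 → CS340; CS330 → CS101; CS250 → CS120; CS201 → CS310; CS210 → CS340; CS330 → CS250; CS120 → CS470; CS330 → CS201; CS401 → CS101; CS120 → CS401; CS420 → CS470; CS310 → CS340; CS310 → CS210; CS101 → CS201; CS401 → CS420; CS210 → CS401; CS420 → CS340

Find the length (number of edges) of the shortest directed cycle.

4

For each vertex v, BFS finds the shortest path from v back to v.
The shortest such closed walk is CS201 → CS120 → CS401 → CS101 → CS201, length 4.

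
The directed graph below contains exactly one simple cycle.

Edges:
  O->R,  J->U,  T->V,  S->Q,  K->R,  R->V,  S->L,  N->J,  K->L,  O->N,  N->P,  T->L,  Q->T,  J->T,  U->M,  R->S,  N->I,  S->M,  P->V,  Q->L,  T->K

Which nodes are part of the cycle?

DFS with gray/black marking from R:
R gray
  V gray
  V black
  S gray
    Q gray
      T gray
        T→V: V black — skip
        L gray
        L black
        K gray
          K→R: R is gray → back edge
Back edge closes the cycle R → S → Q → T → K → R; its vertices are {K, Q, R, S, T}.

K, Q, R, S, T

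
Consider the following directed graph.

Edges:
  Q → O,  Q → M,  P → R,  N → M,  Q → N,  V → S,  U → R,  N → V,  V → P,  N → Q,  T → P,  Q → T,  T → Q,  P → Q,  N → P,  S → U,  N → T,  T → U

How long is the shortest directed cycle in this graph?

For each vertex v, BFS finds the shortest path from v back to v.
The shortest such closed walk is N → Q → N, length 2.

2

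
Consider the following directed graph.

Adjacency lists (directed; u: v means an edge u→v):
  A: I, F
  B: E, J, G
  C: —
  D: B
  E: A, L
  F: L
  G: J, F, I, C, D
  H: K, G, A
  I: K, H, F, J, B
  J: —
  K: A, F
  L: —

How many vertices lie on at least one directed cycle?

8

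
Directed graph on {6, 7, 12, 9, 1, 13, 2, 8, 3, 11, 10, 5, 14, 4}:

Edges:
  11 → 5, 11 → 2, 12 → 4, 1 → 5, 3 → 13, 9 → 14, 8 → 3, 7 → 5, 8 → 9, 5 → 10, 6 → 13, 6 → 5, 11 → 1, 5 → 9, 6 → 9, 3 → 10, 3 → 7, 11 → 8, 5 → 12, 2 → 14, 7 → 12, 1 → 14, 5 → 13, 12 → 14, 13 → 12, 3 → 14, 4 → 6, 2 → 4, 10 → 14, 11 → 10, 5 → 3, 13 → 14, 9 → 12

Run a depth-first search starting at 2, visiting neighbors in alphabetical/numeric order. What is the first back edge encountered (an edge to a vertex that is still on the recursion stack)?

7->5

DFS from 2 (visiting neighbors in alphabetical/numeric order); mark gray on enter, black on exit:
2 gray
  4 gray
    6 gray
      5 gray
        3 gray
          7 gray
            7→5: 5 is gray → back edge
First back edge: 7 → 5.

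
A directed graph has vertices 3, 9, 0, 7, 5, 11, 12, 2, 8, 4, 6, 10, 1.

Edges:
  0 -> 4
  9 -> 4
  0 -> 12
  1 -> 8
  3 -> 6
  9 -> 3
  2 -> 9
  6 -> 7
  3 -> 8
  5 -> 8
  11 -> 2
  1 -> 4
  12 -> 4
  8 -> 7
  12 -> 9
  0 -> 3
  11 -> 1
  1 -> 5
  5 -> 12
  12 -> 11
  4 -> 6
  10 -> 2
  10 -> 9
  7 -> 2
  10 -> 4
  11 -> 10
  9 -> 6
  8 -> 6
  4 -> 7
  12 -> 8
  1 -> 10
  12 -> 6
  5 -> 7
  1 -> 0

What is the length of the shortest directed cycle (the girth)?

For each vertex v, BFS finds the shortest path from v back to v.
The shortest such closed walk is 11 → 1 → 5 → 12 → 11, length 4.

4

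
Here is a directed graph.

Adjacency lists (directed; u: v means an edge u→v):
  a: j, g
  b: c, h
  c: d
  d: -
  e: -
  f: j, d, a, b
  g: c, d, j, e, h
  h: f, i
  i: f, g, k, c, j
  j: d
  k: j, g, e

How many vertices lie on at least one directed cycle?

A vertex is on a directed cycle iff it belongs to a strongly connected component of size ≥ 2 (or has a self-loop).
The vertices on cycles are {a, b, f, g, h, i, k} — 7 in total.

7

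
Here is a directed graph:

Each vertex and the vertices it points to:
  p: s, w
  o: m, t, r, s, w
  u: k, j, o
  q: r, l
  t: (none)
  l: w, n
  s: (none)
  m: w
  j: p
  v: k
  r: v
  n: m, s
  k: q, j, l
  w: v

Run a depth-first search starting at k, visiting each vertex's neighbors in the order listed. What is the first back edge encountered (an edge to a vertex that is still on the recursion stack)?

v→k

DFS from k (visiting each vertex's neighbors in the order listed); mark gray on enter, black on exit:
k gray
  q gray
    r gray
      v gray
        v→k: k is gray → back edge
First back edge: v → k.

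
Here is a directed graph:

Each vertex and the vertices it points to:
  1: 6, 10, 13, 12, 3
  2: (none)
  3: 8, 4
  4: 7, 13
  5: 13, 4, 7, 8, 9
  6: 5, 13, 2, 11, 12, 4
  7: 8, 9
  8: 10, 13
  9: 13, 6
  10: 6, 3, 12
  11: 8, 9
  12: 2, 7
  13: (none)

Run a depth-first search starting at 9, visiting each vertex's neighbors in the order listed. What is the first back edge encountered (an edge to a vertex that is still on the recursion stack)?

10→6

DFS from 9 (visiting each vertex's neighbors in the order listed); mark gray on enter, black on exit:
9 gray
  13 gray
  13 black
  6 gray
    5 gray
      5→13: 13 black — skip
      4 gray
        7 gray
          8 gray
            10 gray
              10→6: 6 is gray → back edge
First back edge: 10 → 6.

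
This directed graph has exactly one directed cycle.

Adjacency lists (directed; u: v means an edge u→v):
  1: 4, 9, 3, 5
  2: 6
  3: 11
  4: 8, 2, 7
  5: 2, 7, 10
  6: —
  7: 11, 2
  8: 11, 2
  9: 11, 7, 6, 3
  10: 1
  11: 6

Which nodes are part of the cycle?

DFS with gray/black marking from 10:
10 gray
  1 gray
    4 gray
      8 gray
        11 gray
          6 gray
          6 black
        11 black
        2 gray
          2→6: 6 black — skip
        2 black
      8 black
      4→2: 2 black — skip
      7 gray
        7→11: 11 black — skip
        7→2: 2 black — skip
      7 black
    4 black
    9 gray
      9→11: 11 black — skip
      9→7: 7 black — skip
      9→6: 6 black — skip
      3 gray
        3→11: 11 black — skip
      3 black
    9 black
    1→3: 3 black — skip
    5 gray
      5→2: 2 black — skip
      5→7: 7 black — skip
      5→10: 10 is gray → back edge
Back edge closes the cycle 10 → 1 → 5 → 10; its vertices are {1, 5, 10}.

1, 5, 10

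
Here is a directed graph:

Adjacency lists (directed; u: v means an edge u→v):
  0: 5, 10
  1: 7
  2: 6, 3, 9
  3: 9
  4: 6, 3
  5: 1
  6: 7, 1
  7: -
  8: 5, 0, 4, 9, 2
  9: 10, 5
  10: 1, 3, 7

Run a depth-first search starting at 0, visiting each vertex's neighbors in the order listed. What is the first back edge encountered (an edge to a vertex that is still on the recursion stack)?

DFS from 0 (visiting each vertex's neighbors in the order listed); mark gray on enter, black on exit:
0 gray
  5 gray
    1 gray
      7 gray
      7 black
    1 black
  5 black
  10 gray
    10→1: 1 black — skip
    3 gray
      9 gray
        9→10: 10 is gray → back edge
First back edge: 9 → 10.

9→10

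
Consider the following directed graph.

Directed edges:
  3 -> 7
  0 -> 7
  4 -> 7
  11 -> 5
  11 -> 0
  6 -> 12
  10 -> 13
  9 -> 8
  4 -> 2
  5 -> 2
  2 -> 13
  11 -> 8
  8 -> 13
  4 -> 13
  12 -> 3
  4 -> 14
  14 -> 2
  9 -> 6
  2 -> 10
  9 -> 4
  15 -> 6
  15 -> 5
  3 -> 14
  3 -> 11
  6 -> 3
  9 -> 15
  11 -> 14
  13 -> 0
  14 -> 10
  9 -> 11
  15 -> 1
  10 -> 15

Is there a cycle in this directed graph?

Yes

DFS with white/gray/black marking, starting from 1:
1 gray
1 black
0 gray
  7 gray
  7 black
0 black
2 gray
  13 gray
    13→0: 0 black — skip
  13 black
  10 gray
    15 gray
      15→1: 1 black — skip
      5 gray
        5→2: 2 is gray → back edge
Back edge found, so a cycle exists: 2 → 10 → 15 → 5 → 2.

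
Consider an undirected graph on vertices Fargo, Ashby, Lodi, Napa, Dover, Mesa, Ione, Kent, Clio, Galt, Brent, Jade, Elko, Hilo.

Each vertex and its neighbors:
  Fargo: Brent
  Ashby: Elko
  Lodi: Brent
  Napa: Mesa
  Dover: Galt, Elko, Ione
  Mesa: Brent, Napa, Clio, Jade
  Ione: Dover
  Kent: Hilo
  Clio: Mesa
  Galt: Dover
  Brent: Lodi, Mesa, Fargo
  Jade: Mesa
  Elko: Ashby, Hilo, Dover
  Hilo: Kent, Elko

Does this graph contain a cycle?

No

DFS, tracking each vertex's parent; an edge to a visited non-parent vertex closes a cycle.
Start from Dover:
visit Dover (parent –)
  visit Galt (parent Dover)
    Galt–Dover: parent, skip
  visit Elko (parent Dover)
    visit Ashby (parent Elko)
      Ashby–Elko: parent, skip
    visit Hilo (parent Elko)
      visit Kent (parent Hilo)
        Kent–Hilo: parent, skip
      Hilo–Elko: parent, skip
    Elko–Dover: parent, skip
  visit Ione (parent Dover)
    Ione–Dover: parent, skip
visit Fargo (parent –)
  visit Brent (parent Fargo)
    visit Lodi (parent Brent)
      Lodi–Brent: parent, skip
    visit Mesa (parent Brent)
      Mesa–Brent: parent, skip
      visit Napa (parent Mesa)
        Napa–Mesa: parent, skip
      visit Clio (parent Mesa)
        Clio–Mesa: parent, skip
      visit Jade (parent Mesa)
        Jade–Mesa: parent, skip
    Brent–Fargo: parent, skip
No non-parent visited neighbor found — the graph is a forest.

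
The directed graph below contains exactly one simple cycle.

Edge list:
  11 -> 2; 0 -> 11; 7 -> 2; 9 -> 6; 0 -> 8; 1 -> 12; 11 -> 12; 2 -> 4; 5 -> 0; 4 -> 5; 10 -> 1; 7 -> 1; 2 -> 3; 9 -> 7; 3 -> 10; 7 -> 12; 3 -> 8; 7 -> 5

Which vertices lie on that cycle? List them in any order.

DFS with gray/black marking from 2:
2 gray
  4 gray
    5 gray
      0 gray
        11 gray
          12 gray
          12 black
          11→2: 2 is gray → back edge
Back edge closes the cycle 2 → 4 → 5 → 0 → 11 → 2; its vertices are {0, 2, 4, 5, 11}.

0, 2, 4, 5, 11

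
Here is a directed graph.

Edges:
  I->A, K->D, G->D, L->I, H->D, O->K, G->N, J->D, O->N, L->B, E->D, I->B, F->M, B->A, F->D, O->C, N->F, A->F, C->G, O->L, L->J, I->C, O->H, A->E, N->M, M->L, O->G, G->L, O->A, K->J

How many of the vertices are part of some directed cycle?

A vertex is on a directed cycle iff it belongs to a strongly connected component of size ≥ 2 (or has a self-loop).
The vertices on cycles are {A, B, C, F, G, I, L, M, N} — 9 in total.

9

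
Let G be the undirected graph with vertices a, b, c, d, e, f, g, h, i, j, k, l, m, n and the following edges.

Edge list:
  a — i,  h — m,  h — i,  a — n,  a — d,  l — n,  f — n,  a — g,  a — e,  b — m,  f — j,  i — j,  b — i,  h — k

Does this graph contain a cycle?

Yes

DFS, tracking each vertex's parent; an edge to a visited non-parent vertex closes a cycle.
Start from e:
visit e (parent –)
  visit a (parent e)
    visit n (parent a)
      visit f (parent n)
        f–n: parent, skip
        visit j (parent f)
          j–f: parent, skip
          visit i (parent j)
            i–a: a visited and ≠ parent → cycle
Cycle: a – n – f – j – i – a.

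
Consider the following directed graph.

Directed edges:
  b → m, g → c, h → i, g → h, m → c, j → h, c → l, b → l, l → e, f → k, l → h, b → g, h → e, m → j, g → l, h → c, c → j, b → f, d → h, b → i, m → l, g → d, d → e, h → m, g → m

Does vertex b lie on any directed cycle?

No

b lies on a cycle iff there is a path from b back to itself.
Exploring from b, it never reaches itself; equivalently, its strongly connected component is a singleton.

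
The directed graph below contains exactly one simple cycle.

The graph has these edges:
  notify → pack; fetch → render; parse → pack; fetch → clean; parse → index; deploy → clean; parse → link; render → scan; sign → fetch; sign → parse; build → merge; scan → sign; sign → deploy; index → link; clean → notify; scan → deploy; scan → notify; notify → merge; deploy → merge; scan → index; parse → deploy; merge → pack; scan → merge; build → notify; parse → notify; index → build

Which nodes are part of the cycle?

scan, sign, fetch, render

DFS with gray/black marking from scan:
scan gray
  notify gray
    merge gray
      pack gray
      pack black
    merge black
    notify→pack: pack black — skip
  notify black
  deploy gray
    deploy→merge: merge black — skip
    clean gray
      clean→notify: notify black — skip
    clean black
  deploy black
  sign gray
    sign→deploy: deploy black — skip
    fetch gray
      fetch→clean: clean black — skip
      render gray
        render→scan: scan is gray → back edge
Back edge closes the cycle scan → sign → fetch → render → scan; its vertices are {scan, sign, fetch, render}.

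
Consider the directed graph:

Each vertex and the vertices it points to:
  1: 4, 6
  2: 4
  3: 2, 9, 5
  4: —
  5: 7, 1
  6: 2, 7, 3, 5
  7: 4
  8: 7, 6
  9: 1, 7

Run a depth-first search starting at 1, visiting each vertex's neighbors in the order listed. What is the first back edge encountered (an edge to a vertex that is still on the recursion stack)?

DFS from 1 (visiting each vertex's neighbors in the order listed); mark gray on enter, black on exit:
1 gray
  4 gray
  4 black
  6 gray
    2 gray
      2→4: 4 black — skip
    2 black
    7 gray
      7→4: 4 black — skip
    7 black
    3 gray
      3→2: 2 black — skip
      9 gray
        9→1: 1 is gray → back edge
First back edge: 9 → 1.

9→1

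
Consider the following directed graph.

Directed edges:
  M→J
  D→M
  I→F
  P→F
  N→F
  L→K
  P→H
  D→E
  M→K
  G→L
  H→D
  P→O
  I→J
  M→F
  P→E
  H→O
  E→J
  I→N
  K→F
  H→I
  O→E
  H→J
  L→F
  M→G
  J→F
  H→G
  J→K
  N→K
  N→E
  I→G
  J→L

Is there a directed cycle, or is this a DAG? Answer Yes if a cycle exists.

No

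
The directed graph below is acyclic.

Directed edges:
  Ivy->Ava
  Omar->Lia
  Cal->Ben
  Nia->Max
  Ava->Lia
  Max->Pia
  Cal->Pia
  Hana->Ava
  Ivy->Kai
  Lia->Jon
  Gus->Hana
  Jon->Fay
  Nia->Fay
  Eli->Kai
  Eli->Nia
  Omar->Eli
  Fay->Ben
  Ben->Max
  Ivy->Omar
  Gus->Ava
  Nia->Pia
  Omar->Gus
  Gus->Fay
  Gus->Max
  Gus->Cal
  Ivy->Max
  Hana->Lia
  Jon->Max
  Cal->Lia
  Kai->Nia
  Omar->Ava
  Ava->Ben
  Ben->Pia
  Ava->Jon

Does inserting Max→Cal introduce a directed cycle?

Adding Max→Cal creates a cycle iff Cal can already reach Max.
Path from Cal: Cal → Ben → Max.
So Cal → … → Max → Cal is a cycle.

Yes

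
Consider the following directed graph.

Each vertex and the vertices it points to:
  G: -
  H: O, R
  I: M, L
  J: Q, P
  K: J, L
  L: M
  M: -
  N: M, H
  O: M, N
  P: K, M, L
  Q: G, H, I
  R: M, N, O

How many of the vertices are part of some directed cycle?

7

A vertex is on a directed cycle iff it belongs to a strongly connected component of size ≥ 2 (or has a self-loop).
The vertices on cycles are {H, J, K, N, O, P, R} — 7 in total.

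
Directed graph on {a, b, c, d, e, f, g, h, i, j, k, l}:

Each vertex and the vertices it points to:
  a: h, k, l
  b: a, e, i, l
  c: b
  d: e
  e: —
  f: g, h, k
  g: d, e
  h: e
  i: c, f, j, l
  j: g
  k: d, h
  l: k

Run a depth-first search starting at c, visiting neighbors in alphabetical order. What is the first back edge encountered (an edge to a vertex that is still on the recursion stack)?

i->c

DFS from c (visiting neighbors in alphabetical order); mark gray on enter, black on exit:
c gray
  b gray
    a gray
      h gray
        e gray
        e black
      h black
      k gray
        d gray
          d→e: e black — skip
        d black
        k→h: h black — skip
      k black
      l gray
        l→k: k black — skip
      l black
    a black
    b→e: e black — skip
    i gray
      i→c: c is gray → back edge
First back edge: i → c.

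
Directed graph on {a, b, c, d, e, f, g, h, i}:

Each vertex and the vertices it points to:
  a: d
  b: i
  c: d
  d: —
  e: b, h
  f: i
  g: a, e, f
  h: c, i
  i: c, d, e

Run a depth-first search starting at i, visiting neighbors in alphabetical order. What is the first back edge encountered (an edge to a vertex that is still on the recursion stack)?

b->i

DFS from i (visiting neighbors in alphabetical order); mark gray on enter, black on exit:
i gray
  c gray
    d gray
    d black
  c black
  i→d: d black — skip
  e gray
    b gray
      b→i: i is gray → back edge
First back edge: b → i.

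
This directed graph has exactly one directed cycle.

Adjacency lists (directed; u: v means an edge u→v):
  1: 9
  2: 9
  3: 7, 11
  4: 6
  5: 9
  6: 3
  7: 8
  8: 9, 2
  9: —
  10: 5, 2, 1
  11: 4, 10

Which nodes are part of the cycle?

3, 4, 6, 11

DFS with gray/black marking from 3:
3 gray
  7 gray
    8 gray
      9 gray
      9 black
      2 gray
        2→9: 9 black — skip
      2 black
    8 black
  7 black
  11 gray
    4 gray
      6 gray
        6→3: 3 is gray → back edge
Back edge closes the cycle 3 → 11 → 4 → 6 → 3; its vertices are {3, 4, 6, 11}.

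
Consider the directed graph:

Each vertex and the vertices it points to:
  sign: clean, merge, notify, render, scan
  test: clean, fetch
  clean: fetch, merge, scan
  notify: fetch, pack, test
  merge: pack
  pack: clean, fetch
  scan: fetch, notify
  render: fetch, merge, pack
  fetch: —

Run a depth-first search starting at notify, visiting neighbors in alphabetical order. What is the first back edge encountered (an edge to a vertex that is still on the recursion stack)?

DFS from notify (visiting neighbors in alphabetical order); mark gray on enter, black on exit:
notify gray
  fetch gray
  fetch black
  pack gray
    clean gray
      clean→fetch: fetch black — skip
      merge gray
        merge→pack: pack is gray → back edge
First back edge: merge → pack.

merge->pack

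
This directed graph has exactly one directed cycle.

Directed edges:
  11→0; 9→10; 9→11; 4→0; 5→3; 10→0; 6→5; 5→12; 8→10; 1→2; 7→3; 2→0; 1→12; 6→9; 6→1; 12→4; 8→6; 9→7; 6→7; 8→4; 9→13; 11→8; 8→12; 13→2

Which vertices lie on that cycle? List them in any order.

6, 8, 9, 11

DFS with gray/black marking from 6:
6 gray
  9 gray
    10 gray
      0 gray
      0 black
    10 black
    11 gray
      8 gray
        8→6: 6 is gray → back edge
Back edge closes the cycle 6 → 9 → 11 → 8 → 6; its vertices are {6, 8, 9, 11}.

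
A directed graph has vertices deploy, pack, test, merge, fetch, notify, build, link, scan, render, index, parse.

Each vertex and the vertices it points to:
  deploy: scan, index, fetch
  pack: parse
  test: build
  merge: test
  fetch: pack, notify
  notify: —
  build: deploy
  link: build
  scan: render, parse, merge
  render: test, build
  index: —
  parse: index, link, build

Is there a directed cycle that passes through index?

index lies on a cycle iff there is a path from index back to itself.
Exploring from index, it never reaches itself; equivalently, its strongly connected component is a singleton.

No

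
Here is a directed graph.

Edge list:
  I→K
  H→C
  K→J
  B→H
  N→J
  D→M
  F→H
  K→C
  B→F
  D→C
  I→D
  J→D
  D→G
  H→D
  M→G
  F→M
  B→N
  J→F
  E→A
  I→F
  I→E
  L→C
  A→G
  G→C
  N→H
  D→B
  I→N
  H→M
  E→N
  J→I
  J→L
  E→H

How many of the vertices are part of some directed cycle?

9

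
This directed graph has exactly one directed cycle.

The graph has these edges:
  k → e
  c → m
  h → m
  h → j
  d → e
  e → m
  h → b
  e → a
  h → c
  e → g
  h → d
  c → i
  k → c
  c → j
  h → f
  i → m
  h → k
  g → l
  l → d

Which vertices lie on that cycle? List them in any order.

DFS with gray/black marking from d:
d gray
  e gray
    a gray
    a black
    m gray
    m black
    g gray
      l gray
        l→d: d is gray → back edge
Back edge closes the cycle d → e → g → l → d; its vertices are {d, e, g, l}.

d, e, g, l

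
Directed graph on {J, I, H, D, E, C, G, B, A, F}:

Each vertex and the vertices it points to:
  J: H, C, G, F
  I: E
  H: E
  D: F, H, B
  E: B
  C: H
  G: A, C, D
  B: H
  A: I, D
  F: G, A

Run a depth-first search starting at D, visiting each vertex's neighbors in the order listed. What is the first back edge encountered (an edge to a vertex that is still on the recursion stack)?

H->E

DFS from D (visiting each vertex's neighbors in the order listed); mark gray on enter, black on exit:
D gray
  F gray
    G gray
      A gray
        I gray
          E gray
            B gray
              H gray
                H→E: E is gray → back edge
First back edge: H → E.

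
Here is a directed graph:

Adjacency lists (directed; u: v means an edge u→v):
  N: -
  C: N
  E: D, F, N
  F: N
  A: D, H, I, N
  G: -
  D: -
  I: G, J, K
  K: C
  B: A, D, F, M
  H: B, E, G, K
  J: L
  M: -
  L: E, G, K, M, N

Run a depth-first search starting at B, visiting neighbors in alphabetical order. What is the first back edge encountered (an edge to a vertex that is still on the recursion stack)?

DFS from B (visiting neighbors in alphabetical order); mark gray on enter, black on exit:
B gray
  A gray
    D gray
    D black
    H gray
      H→B: B is gray → back edge
First back edge: H → B.

H→B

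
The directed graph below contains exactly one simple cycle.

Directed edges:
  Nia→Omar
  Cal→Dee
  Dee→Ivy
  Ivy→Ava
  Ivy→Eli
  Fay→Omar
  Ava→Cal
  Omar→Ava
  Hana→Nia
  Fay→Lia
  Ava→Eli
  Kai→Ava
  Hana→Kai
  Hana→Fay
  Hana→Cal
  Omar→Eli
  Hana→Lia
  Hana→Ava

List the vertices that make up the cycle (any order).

Ava, Cal, Dee, Ivy

DFS with gray/black marking from Cal:
Cal gray
  Dee gray
    Ivy gray
      Eli gray
      Eli black
      Ava gray
        Ava→Cal: Cal is gray → back edge
Back edge closes the cycle Cal → Dee → Ivy → Ava → Cal; its vertices are {Ava, Cal, Dee, Ivy}.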